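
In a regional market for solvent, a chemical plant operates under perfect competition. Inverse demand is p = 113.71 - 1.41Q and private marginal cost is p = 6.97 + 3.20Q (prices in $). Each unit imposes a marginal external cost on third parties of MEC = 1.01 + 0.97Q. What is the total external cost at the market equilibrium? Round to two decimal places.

$283.40

Market equilibrium (private): 6.97 + 3.20Q = 113.71 - 1.41Q → Q_m = 23.1540.
Total external cost = ∫₀^{Q_m} (1.01 + 0.97Q) dQ = 1.01×23.1540 + ½×0.97×23.1540² = 283.3978.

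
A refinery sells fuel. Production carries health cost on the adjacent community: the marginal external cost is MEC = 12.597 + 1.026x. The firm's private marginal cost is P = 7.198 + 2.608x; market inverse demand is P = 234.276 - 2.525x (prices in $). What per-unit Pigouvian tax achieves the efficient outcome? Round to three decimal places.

tax = $48.326 per unit

Social marginal cost = private MC + MEC = 19.795 + 3.634x.
Set SMC = demand: 19.795 + 3.634x = 234.276 - 2.525x → x* = 34.8240.
The Pigouvian tax equals MEC at x*: 12.597 + 1.026×34.8240 = 48.3264.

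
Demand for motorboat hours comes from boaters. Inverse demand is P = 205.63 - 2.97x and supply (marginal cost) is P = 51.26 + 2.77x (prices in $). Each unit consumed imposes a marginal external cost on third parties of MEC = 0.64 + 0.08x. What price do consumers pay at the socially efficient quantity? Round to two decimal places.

Social marginal benefit = demand − MEC = 204.99 - 3.05x.
Set SMB = MC: 204.99 - 3.05x = 51.26 + 2.77x → x* = 26.4141.
Consumer price on the demand curve at x*: 205.63 − 2.97×26.4141 = 127.1801.

P = $127.18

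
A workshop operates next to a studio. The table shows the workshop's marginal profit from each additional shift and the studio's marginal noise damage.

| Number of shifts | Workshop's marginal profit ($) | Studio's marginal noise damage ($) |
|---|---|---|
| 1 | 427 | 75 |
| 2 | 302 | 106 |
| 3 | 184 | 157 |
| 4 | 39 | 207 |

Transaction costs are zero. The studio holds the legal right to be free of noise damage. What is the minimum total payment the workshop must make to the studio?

$338

Efficient level: marginal profit ≥ marginal noise damage through level 3, so k* = 3.
With the studio holding the right, the workshop must at least compensate total damage at k*: 75 + 106 + 157 = 338.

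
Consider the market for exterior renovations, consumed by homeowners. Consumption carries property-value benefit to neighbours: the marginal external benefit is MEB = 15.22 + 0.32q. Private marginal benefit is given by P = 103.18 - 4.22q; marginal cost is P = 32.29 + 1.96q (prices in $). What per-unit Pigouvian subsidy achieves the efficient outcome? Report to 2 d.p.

Social marginal benefit = demand + MEB = 118.40 - 3.90q.
Set SMB = MC: 118.40 - 3.90q = 32.29 + 1.96q → q* = 14.6945.
The Pigouvian subsidy equals MEB at q*: 15.22 + 0.32×14.6945 = 19.9222.

subsidy = $19.92 per unit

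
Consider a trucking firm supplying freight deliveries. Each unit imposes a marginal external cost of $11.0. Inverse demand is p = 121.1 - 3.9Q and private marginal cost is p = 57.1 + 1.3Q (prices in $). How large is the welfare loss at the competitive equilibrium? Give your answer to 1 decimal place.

DWL = $11.6

Market equilibrium (private): 57.1 + 1.3Q = 121.1 - 3.9Q → Q_m = 12.3077.
Social marginal cost = private MC + MEC = 68.1 + 1.3Q.
Set SMC = demand: 68.1 + 1.3Q = 121.1 - 3.9Q → Q* = 10.1923.
The loss is the area between SMC and demand from Q* to Q_m; with linear curves that's a triangle of height MEC(Q_m).
DWL = ½ × 2.1154 × 11.0000 = 11.6347.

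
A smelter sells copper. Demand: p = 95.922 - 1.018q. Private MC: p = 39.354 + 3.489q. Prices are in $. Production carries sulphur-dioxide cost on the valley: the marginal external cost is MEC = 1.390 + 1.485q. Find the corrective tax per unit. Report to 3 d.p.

tax = $15.065 per unit

Social marginal cost = private MC + MEC = 40.744 + 4.974q.
Set SMC = demand: 40.744 + 4.974q = 95.922 - 1.018q → q* = 9.2086.
The Pigouvian tax equals MEC at q*: 1.390 + 1.485×9.2086 = 15.0648.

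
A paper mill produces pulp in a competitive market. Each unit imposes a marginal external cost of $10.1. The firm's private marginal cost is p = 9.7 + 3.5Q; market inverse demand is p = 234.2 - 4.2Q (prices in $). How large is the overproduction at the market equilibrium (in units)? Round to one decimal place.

1.3 units

Market equilibrium (private): 9.7 + 3.5Q = 234.2 - 4.2Q → Q_m = 29.1558.
Social marginal cost = private MC + MEC = 19.8 + 3.5Q.
Set SMC = demand: 19.8 + 3.5Q = 234.2 - 4.2Q → Q* = 27.8442.
Gap = |29.1558 − 27.8442| = 1.3116.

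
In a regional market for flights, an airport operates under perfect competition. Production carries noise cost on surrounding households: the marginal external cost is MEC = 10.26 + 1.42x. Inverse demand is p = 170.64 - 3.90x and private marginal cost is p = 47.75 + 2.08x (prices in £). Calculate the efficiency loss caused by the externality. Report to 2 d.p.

DWL = £105.11

Market equilibrium (private): 47.75 + 2.08x = 170.64 - 3.90x → x_m = 20.5502.
Social marginal cost = private MC + MEC = 58.01 + 3.50x.
Set SMC = demand: 58.01 + 3.50x = 170.64 - 3.90x → x* = 15.2203.
The welfare-loss triangle has base |x_m − x*| and height MEC(x_m) (the vertical gap between SMC and demand is zero at x* and MEC at x_m).
DWL = ½ × 5.3299 × 39.4412 = 105.1088.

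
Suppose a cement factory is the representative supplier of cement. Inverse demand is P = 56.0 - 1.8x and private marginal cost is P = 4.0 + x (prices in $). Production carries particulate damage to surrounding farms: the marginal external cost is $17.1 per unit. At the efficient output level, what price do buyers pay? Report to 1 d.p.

P = $33.6

Social marginal cost = private MC + MEC = 21.1 + x.
Set SMC = demand: 21.1 + x = 56.0 - 1.8x → x* = 12.4643.
Consumer price on the demand curve at x*: 56.0 − 1.8×12.4643 = 33.5643.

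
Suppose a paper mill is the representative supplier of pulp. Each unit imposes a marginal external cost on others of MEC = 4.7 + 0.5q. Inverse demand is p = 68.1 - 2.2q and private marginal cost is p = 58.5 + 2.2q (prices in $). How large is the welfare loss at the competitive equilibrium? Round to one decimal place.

DWL = $3.4

Market equilibrium (private): 58.5 + 2.2q = 68.1 - 2.2q → q_m = 2.1818.
Social marginal cost = private MC + MEC = 63.2 + 2.7q.
Set SMC = demand: 63.2 + 2.7q = 68.1 - 2.2q → q* = 1.0000.
The welfare-loss triangle has base |q_m − q*| and height MEC(q_m) (the vertical gap between SMC and demand is zero at q* and MEC at q_m).
DWL = ½ × 1.1818 × 5.7909 = 3.4218.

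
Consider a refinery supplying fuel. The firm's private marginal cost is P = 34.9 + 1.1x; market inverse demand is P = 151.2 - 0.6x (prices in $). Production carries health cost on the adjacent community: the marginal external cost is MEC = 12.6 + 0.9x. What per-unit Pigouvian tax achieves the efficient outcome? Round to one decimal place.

Social marginal cost = private MC + MEC = 47.5 + 2.0x.
Set SMC = demand: 47.5 + 2.0x = 151.2 - 0.6x → x* = 39.8846.
The Pigouvian tax equals MEC at x*: 12.6 + 0.9×39.8846 = 48.4961.

tax = $48.5 per unit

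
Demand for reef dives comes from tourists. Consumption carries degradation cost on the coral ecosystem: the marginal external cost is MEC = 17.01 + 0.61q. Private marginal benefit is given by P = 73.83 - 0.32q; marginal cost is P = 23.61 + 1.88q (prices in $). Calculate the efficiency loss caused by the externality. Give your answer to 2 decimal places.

DWL = $170.28

Market equilibrium (private): 23.61 + 1.88q = 73.83 - 0.32q → q_m = 22.8273.
Social marginal benefit = demand − MEC = 56.82 - 0.93q.
Set SMB = MC: 56.82 - 0.93q = 23.61 + 1.88q → q* = 11.8185.
Between q* and q_m the wedge MC − SMB runs linearly from 0 to MEC(q_m), so the loss is a triangle.
DWL = ½ × 11.0088 × 30.9346 = 170.2764.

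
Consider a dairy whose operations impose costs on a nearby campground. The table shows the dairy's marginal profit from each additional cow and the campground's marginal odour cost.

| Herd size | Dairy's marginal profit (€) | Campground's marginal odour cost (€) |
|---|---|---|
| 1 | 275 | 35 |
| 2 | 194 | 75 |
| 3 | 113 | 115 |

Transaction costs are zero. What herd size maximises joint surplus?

Bargaining reaches the level where marginal profit last exceeds marginal odour cost.
That holds through level 2 (194 ≥ 75) but not at 3 (113 < 115).

2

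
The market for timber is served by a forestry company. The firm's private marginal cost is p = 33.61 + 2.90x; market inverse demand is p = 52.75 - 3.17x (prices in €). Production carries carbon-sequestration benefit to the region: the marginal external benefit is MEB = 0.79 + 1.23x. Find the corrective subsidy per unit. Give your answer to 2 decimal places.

subsidy = €5.85 per unit

Social marginal cost = private MC − MEB = 32.82 + 1.67x.
Set SMC = demand: 32.82 + 1.67x = 52.75 - 3.17x → x* = 4.1178.
The Pigouvian subsidy equals MEB at x*: 0.79 + 1.23×4.1178 = 5.8549.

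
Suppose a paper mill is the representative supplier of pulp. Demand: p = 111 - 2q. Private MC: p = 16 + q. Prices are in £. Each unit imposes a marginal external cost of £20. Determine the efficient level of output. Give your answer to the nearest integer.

q* = 25

Social marginal cost = private MC + MEC = 36 + q.
Set SMC = demand: 36 + q = 111 - 2q → q* = 25.0000.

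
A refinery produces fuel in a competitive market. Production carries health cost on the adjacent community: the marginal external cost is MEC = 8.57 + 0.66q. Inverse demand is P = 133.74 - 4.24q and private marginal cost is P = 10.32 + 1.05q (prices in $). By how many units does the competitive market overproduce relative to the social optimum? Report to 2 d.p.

Market equilibrium (private): 10.32 + 1.05q = 133.74 - 4.24q → q_m = 23.3308.
Social marginal cost = private MC + MEC = 18.89 + 1.71q.
Set SMC = demand: 18.89 + 1.71q = 133.74 - 4.24q → q* = 19.3025.
Gap = |23.3308 − 19.3025| = 4.0283.

4.03 units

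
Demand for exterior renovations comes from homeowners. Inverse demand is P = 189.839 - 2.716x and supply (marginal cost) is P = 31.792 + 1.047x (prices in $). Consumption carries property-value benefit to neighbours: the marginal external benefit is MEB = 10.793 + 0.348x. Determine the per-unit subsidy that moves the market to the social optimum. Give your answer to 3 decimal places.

subsidy = $27.998 per unit

Social marginal benefit = demand + MEB = 200.632 - 2.368x.
Set SMB = MC: 200.632 - 2.368x = 31.792 + 1.047x → x* = 49.4407.
The Pigouvian subsidy equals MEB at x*: 10.793 + 0.348×49.4407 = 27.9984.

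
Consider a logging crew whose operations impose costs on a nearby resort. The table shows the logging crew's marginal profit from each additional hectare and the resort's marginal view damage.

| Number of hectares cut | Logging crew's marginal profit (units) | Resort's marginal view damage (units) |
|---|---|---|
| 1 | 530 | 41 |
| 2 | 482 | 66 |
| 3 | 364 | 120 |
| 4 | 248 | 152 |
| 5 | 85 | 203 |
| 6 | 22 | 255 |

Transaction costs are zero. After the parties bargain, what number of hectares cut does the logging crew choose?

4

Bargaining reaches the level where marginal profit last exceeds marginal view damage.
That holds through level 4 (248 ≥ 152) but not at 5 (85 < 203).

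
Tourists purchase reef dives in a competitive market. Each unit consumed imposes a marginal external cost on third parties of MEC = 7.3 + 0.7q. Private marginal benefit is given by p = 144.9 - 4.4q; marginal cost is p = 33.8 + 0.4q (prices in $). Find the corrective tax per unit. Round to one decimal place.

tax = $20.5 per unit

Social marginal benefit = demand − MEC = 137.6 - 5.1q.
Set SMB = MC: 137.6 - 5.1q = 33.8 + 0.4q → q* = 18.8727.
The Pigouvian tax equals MEC at q*: 7.3 + 0.7×18.8727 = 20.5109.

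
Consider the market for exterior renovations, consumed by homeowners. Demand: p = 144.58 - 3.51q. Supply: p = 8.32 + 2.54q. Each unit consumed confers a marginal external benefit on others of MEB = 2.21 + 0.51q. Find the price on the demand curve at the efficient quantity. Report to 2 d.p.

P = 56.85

Social marginal benefit = demand + MEB = 146.79 - 3.00q.
Set SMB = MC: 146.79 - 3.00q = 8.32 + 2.54q → q* = 24.9946.
Consumer price on the demand curve at q*: 144.58 − 3.51×24.9946 = 56.8490.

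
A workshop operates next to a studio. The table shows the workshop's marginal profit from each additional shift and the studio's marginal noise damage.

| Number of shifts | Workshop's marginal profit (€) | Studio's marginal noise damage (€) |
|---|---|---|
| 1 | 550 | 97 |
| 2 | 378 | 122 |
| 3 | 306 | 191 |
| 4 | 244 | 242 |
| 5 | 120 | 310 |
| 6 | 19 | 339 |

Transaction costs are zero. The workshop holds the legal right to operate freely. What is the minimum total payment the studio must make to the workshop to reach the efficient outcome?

€139

Left alone the workshop would choose level 6 (marginal profit stays positive).
Efficient level: k* = 4 (marginal profit ≥ marginal noise damage through 4).
The studio must at least cover the workshop's forgone profit from cutting 6→4: 120 + 19 = 139.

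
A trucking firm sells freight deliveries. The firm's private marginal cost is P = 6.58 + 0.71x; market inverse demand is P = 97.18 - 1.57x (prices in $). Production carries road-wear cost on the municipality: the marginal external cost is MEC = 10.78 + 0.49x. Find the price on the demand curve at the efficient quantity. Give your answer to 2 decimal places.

P = $51.94

Social marginal cost = private MC + MEC = 17.36 + 1.20x.
Set SMC = demand: 17.36 + 1.20x = 97.18 - 1.57x → x* = 28.8159.
Consumer price on the demand curve at x*: 97.18 − 1.57×28.8159 = 51.9390.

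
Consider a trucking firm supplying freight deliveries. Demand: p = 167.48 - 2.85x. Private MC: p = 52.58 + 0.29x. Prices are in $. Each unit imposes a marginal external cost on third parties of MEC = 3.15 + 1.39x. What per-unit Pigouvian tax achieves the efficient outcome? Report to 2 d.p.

tax = $37.44 per unit

Social marginal cost = private MC + MEC = 55.73 + 1.68x.
Set SMC = demand: 55.73 + 1.68x = 167.48 - 2.85x → x* = 24.6689.
The Pigouvian tax equals MEC at x*: 3.15 + 1.39×24.6689 = 37.4398.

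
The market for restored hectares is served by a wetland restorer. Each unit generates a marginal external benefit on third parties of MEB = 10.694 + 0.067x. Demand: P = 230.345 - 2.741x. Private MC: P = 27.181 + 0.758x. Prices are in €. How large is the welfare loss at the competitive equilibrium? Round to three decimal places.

DWL = €30.988

Market equilibrium (private): 27.181 + 0.758x = 230.345 - 2.741x → x_m = 58.0634.
Social marginal cost = private MC − MEB = 16.487 + 0.691x.
Set SMC = demand: 16.487 + 0.691x = 230.345 - 2.741x → x* = 62.3129.
Height of the DWL triangle at x_m is demand(x_m) − SMC(x_m) = MEB(x_m) = 14.5843.
DWL = ½ × 4.2495 × 14.5843 = 30.9880.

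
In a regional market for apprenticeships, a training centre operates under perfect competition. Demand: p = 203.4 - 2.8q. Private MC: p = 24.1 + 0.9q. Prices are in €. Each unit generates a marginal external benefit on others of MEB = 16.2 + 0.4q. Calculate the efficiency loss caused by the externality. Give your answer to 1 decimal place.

Market equilibrium (private): 24.1 + 0.9q = 203.4 - 2.8q → q_m = 48.4595.
Social marginal cost = private MC − MEB = 7.9 + 0.5q.
Set SMC = demand: 7.9 + 0.5q = 203.4 - 2.8q → q* = 59.2424.
The loss is the area between SMC and demand from q* to q_m; with linear curves that's a triangle of height MEB(q_m).
DWL = ½ × 10.7829 × 35.5838 = 191.8483.

DWL = €191.8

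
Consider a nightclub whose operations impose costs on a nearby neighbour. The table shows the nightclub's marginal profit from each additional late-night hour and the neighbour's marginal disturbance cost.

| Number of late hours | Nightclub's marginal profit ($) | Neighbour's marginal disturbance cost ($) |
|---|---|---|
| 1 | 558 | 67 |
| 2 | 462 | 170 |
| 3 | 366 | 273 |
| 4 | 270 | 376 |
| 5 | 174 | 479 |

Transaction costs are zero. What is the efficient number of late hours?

Bargaining reaches the level where marginal profit last exceeds marginal disturbance cost.
That holds through level 3 (366 ≥ 273) but not at 4 (270 < 376).

3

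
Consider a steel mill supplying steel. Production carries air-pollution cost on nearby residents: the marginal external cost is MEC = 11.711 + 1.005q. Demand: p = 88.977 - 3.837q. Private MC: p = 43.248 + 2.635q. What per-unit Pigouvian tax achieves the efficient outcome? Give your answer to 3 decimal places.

tax = 16.283 per unit

Social marginal cost = private MC + MEC = 54.959 + 3.640q.
Set SMC = demand: 54.959 + 3.640q = 88.977 - 3.837q → q* = 4.5497.
The Pigouvian tax equals MEC at q*: 11.711 + 1.005×4.5497 = 16.2834.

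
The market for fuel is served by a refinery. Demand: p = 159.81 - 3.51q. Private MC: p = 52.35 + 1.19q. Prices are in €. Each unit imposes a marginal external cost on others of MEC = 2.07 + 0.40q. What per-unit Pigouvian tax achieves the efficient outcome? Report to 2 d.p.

tax = €10.34 per unit

Social marginal cost = private MC + MEC = 54.42 + 1.59q.
Set SMC = demand: 54.42 + 1.59q = 159.81 - 3.51q → q* = 20.6647.
The Pigouvian tax equals MEC at q*: 2.07 + 0.40×20.6647 = 10.3359.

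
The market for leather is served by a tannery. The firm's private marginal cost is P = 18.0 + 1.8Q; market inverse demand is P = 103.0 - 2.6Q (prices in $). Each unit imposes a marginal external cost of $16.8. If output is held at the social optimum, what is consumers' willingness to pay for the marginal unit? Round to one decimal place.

Social marginal cost = private MC + MEC = 34.8 + 1.8Q.
Set SMC = demand: 34.8 + 1.8Q = 103.0 - 2.6Q → Q* = 15.5000.
Consumer price on the demand curve at Q*: 103.0 − 2.6×15.5000 = 62.7000.

P = $62.7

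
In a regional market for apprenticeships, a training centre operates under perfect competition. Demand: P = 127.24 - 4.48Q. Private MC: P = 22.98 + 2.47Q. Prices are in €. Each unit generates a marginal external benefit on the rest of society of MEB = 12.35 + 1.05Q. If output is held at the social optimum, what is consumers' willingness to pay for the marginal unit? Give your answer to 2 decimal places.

Social marginal cost = private MC − MEB = 10.63 + 1.42Q.
Set SMC = demand: 10.63 + 1.42Q = 127.24 - 4.48Q → Q* = 19.7644.
Consumer price on the demand curve at Q*: 127.24 − 4.48×19.7644 = 38.6955.

P = €38.70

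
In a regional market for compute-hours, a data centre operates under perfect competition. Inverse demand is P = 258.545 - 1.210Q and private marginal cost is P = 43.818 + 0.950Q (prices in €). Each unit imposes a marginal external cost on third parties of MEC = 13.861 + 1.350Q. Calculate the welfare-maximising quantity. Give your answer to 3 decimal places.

Social marginal cost = private MC + MEC = 57.679 + 2.300Q.
Set SMC = demand: 57.679 + 2.300Q = 258.545 - 1.210Q → Q* = 57.2268.

Q* = 57.227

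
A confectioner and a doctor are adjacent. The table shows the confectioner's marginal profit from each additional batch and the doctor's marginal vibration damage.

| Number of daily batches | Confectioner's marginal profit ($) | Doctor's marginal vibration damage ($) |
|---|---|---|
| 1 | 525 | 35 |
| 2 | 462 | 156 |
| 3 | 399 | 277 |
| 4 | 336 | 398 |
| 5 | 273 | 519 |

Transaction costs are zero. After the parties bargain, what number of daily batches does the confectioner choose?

3

Bargaining reaches the level where marginal profit last exceeds marginal vibration damage.
That holds through level 3 (399 ≥ 277) but not at 4 (336 < 398).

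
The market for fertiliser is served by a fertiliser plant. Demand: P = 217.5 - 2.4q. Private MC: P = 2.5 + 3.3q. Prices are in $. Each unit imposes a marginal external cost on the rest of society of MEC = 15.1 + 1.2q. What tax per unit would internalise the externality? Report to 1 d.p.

tax = $49.9 per unit

Social marginal cost = private MC + MEC = 17.6 + 4.5q.
Set SMC = demand: 17.6 + 4.5q = 217.5 - 2.4q → q* = 28.9710.
The Pigouvian tax equals MEC at q*: 15.1 + 1.2×28.9710 = 49.8652.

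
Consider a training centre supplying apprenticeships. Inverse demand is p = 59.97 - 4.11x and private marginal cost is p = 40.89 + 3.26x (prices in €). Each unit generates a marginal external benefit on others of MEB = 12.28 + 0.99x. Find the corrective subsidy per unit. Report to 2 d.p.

subsidy = €17.15 per unit

Social marginal cost = private MC − MEB = 28.61 + 2.27x.
Set SMC = demand: 28.61 + 2.27x = 59.97 - 4.11x → x* = 4.9154.
The Pigouvian subsidy equals MEB at x*: 12.28 + 0.99×4.9154 = 17.1462.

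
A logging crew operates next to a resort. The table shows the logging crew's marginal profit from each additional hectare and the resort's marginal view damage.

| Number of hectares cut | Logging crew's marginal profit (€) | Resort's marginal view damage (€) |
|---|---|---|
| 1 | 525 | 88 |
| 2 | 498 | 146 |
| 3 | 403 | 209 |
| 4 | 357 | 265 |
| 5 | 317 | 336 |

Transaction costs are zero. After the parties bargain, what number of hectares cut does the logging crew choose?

4

Bargaining reaches the level where marginal profit last exceeds marginal view damage.
That holds through level 4 (357 ≥ 265) but not at 5 (317 < 336).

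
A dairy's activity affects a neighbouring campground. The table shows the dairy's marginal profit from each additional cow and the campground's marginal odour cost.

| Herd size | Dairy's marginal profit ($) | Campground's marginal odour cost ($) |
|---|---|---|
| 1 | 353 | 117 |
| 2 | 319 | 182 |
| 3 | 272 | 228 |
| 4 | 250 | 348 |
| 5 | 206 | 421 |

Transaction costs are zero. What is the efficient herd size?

3

Bargaining reaches the level where marginal profit last exceeds marginal odour cost.
That holds through level 3 (272 ≥ 228) but not at 4 (250 < 348).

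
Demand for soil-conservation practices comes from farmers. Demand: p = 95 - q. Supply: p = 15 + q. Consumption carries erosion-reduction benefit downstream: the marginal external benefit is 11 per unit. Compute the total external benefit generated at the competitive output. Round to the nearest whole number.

Market equilibrium (private): 15 + q = 95 - q → q_m = 40.0000.
Total external benefit = MEB × q_m = 11 × 40.0000 = 440.0000.

440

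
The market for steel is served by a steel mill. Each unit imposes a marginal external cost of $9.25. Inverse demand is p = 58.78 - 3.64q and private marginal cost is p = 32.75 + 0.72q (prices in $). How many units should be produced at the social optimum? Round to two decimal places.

Social marginal cost = private MC + MEC = 42.00 + 0.72q.
Set SMC = demand: 42.00 + 0.72q = 58.78 - 3.64q → q* = 3.8486.

q* = 3.85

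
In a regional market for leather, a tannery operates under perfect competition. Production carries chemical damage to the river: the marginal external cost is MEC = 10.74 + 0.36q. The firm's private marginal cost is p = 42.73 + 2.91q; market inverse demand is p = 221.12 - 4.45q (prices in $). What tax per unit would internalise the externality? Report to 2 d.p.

Social marginal cost = private MC + MEC = 53.47 + 3.27q.
Set SMC = demand: 53.47 + 3.27q = 221.12 - 4.45q → q* = 21.7163.
The Pigouvian tax equals MEC at q*: 10.74 + 0.36×21.7163 = 18.5579.

tax = $18.56 per unit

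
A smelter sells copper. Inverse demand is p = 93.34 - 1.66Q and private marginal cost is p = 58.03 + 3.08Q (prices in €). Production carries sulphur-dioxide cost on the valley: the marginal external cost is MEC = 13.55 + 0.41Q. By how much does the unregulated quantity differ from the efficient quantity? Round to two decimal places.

3.22 units

Market equilibrium (private): 58.03 + 3.08Q = 93.34 - 1.66Q → Q_m = 7.4494.
Social marginal cost = private MC + MEC = 71.58 + 3.49Q.
Set SMC = demand: 71.58 + 3.49Q = 93.34 - 1.66Q → Q* = 4.2252.
Gap = |7.4494 − 4.2252| = 3.2242.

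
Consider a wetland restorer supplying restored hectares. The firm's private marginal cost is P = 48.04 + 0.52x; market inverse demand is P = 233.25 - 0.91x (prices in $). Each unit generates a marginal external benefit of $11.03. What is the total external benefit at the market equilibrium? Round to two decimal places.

$1428.58

Market equilibrium (private): 48.04 + 0.52x = 233.25 - 0.91x → x_m = 129.5175.
Total external benefit = MEB × x_m = 11.03 × 129.5175 = 1428.5780.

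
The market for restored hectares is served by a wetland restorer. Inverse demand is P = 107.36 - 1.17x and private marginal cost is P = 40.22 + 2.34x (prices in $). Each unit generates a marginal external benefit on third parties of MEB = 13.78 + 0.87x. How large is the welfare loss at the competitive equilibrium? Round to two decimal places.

Market equilibrium (private): 40.22 + 2.34x = 107.36 - 1.17x → x_m = 19.1282.
Social marginal cost = private MC − MEB = 26.44 + 1.47x.
Set SMC = demand: 26.44 + 1.47x = 107.36 - 1.17x → x* = 30.6515.
Between x* and x_m the wedge demand − SMC runs linearly from 0 to MEB(x_m), so the loss is a triangle.
DWL = ½ × 11.5233 × 30.4215 = 175.2780.

DWL = $175.28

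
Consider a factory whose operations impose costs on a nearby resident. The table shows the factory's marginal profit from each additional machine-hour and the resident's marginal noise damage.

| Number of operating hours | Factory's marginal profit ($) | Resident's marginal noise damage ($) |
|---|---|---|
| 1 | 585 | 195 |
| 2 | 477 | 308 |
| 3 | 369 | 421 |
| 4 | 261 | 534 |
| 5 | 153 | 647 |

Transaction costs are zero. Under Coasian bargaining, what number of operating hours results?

Bargaining reaches the level where marginal profit last exceeds marginal noise damage.
That holds through level 2 (477 ≥ 308) but not at 3 (369 < 421).

2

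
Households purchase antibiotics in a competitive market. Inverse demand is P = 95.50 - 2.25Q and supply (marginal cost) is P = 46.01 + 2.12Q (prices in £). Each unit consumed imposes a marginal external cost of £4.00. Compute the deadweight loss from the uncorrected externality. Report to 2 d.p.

Market equilibrium (private): 46.01 + 2.12Q = 95.50 - 2.25Q → Q_m = 11.3249.
Social marginal benefit = demand − MEC = 91.50 - 2.25Q.
Set SMB = MC: 91.50 - 2.25Q = 46.01 + 2.12Q → Q* = 10.4096.
Between Q* and Q_m the wedge MC − SMB runs linearly from 0 to MEC(Q_m), so the loss is a triangle.
DWL = ½ × 0.9153 × 4.0000 = 1.8306.

DWL = £1.83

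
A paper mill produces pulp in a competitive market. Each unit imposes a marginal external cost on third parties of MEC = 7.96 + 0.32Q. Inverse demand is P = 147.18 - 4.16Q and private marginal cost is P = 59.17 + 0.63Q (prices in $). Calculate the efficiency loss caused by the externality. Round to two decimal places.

Market equilibrium (private): 59.17 + 0.63Q = 147.18 - 4.16Q → Q_m = 18.3737.
Social marginal cost = private MC + MEC = 67.13 + 0.95Q.
Set SMC = demand: 67.13 + 0.95Q = 147.18 - 4.16Q → Q* = 15.6654.
Between Q* and Q_m the wedge SMC − demand runs linearly from 0 to MEC(Q_m), so the loss is a triangle.
DWL = ½ × 2.7083 × 13.8396 = 18.7409.

DWL = $18.74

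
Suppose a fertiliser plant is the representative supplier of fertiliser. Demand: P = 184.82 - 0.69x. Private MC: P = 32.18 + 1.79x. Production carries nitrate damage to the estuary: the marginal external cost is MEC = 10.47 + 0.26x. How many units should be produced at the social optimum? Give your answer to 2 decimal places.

x* = 51.89

Social marginal cost = private MC + MEC = 42.65 + 2.05x.
Set SMC = demand: 42.65 + 2.05x = 184.82 - 0.69x → x* = 51.8869.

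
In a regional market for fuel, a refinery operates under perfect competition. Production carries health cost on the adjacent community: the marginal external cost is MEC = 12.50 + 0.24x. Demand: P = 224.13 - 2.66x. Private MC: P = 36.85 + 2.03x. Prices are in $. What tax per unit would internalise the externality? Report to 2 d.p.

tax = $21.01 per unit

Social marginal cost = private MC + MEC = 49.35 + 2.27x.
Set SMC = demand: 49.35 + 2.27x = 224.13 - 2.66x → x* = 35.4523.
The Pigouvian tax equals MEC at x*: 12.50 + 0.24×35.4523 = 21.0086.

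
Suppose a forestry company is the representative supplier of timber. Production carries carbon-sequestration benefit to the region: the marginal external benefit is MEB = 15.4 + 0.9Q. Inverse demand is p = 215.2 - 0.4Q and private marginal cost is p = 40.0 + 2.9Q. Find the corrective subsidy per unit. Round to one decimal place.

Social marginal cost = private MC − MEB = 24.6 + 2.0Q.
Set SMC = demand: 24.6 + 2.0Q = 215.2 - 0.4Q → Q* = 79.4167.
The Pigouvian subsidy equals MEB at Q*: 15.4 + 0.9×79.4167 = 86.8750.

subsidy = 86.9 per unit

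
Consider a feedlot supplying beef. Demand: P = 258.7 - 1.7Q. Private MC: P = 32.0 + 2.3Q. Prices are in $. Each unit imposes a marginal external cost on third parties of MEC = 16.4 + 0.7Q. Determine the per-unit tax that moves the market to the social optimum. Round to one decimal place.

tax = $47.7 per unit

Social marginal cost = private MC + MEC = 48.4 + 3.0Q.
Set SMC = demand: 48.4 + 3.0Q = 258.7 - 1.7Q → Q* = 44.7447.
The Pigouvian tax equals MEC at Q*: 16.4 + 0.7×44.7447 = 47.7213.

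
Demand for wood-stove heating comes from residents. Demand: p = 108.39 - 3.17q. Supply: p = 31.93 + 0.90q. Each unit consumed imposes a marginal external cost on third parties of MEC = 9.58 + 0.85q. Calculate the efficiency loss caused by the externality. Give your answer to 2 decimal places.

DWL = 66.33

Market equilibrium (private): 31.93 + 0.90q = 108.39 - 3.17q → q_m = 18.7862.
Social marginal benefit = demand − MEC = 98.81 - 4.02q.
Set SMB = MC: 98.81 - 4.02q = 31.93 + 0.90q → q* = 13.5935.
Height of the DWL triangle at q_m is MC(q_m) − SMB(q_m) = MEC(q_m) = 25.5483.
DWL = ½ × 5.1927 × 25.5483 = 66.3323.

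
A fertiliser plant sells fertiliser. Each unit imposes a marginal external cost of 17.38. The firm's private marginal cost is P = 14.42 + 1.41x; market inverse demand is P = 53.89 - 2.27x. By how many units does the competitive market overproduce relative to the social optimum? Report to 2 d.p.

4.72 units

Market equilibrium (private): 14.42 + 1.41x = 53.89 - 2.27x → x_m = 10.7255.
Social marginal cost = private MC + MEC = 31.80 + 1.41x.
Set SMC = demand: 31.80 + 1.41x = 53.89 - 2.27x → x* = 6.0027.
Gap = |10.7255 − 6.0027| = 4.7228.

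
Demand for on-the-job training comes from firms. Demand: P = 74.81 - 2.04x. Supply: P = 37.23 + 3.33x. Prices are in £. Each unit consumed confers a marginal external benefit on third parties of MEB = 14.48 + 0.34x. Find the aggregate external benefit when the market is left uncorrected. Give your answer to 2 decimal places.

£109.66

Market equilibrium (private): 37.23 + 3.33x = 74.81 - 2.04x → x_m = 6.9981.
Total external benefit = ∫₀^{x_m} (14.48 + 0.34x) dx = 14.48×6.9981 + ½×0.34×6.9981² = 109.6580.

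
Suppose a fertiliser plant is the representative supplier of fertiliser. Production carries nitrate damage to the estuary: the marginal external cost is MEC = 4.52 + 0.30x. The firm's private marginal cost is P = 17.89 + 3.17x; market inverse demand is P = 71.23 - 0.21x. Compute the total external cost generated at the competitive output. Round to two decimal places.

108.69

Market equilibrium (private): 17.89 + 3.17x = 71.23 - 0.21x → x_m = 15.7811.
Total external cost = ∫₀^{x_m} (4.52 + 0.30x) dx = 4.52×15.7811 + ½×0.30×15.7811² = 108.6870.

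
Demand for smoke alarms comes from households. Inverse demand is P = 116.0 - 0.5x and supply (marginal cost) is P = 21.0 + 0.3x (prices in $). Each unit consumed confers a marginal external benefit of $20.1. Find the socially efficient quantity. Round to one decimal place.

Social marginal benefit = demand + MEB = 136.1 - 0.5x.
Set SMB = MC: 136.1 - 0.5x = 21.0 + 0.3x → x* = 143.8750.

x* = 143.9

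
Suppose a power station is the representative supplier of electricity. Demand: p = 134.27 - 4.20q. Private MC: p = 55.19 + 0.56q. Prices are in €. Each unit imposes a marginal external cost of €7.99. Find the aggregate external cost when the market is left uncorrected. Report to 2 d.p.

€132.74

Market equilibrium (private): 55.19 + 0.56q = 134.27 - 4.20q → q_m = 16.6134.
Total external cost = MEC × q_m = 7.99 × 16.6134 = 132.7411.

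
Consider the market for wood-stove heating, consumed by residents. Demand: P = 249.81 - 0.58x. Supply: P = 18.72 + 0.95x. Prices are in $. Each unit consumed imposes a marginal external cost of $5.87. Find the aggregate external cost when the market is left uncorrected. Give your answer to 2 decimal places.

$886.60

Market equilibrium (private): 18.72 + 0.95x = 249.81 - 0.58x → x_m = 151.0392.
Total external cost = MEC × x_m = 5.87 × 151.0392 = 886.6001.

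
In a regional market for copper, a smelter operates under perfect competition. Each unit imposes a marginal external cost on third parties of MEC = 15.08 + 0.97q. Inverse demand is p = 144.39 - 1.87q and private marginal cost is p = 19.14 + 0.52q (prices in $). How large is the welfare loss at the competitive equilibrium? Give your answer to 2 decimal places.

Market equilibrium (private): 19.14 + 0.52q = 144.39 - 1.87q → q_m = 52.4059.
Social marginal cost = private MC + MEC = 34.22 + 1.49q.
Set SMC = demand: 34.22 + 1.49q = 144.39 - 1.87q → q* = 32.7887.
Height of the DWL triangle at q_m is SMC(q_m) − demand(q_m) = MEC(q_m) = 65.9137.
DWL = ½ × 19.6172 × 65.9137 = 646.5211.

DWL = $646.52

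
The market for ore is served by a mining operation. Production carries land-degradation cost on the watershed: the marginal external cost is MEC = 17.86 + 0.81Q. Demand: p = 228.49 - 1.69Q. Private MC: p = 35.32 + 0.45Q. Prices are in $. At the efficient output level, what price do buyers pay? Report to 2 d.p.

Social marginal cost = private MC + MEC = 53.18 + 1.26Q.
Set SMC = demand: 53.18 + 1.26Q = 228.49 - 1.69Q → Q* = 59.4271.
Consumer price on the demand curve at Q*: 228.49 − 1.69×59.4271 = 128.0582.

P = $128.06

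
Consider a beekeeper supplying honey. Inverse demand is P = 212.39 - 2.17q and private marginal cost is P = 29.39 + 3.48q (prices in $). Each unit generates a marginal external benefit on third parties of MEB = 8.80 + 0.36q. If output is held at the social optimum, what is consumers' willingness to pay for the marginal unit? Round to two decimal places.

Social marginal cost = private MC − MEB = 20.59 + 3.12q.
Set SMC = demand: 20.59 + 3.12q = 212.39 - 2.17q → q* = 36.2571.
Consumer price on the demand curve at q*: 212.39 − 2.17×36.2571 = 133.7121.

P = $133.71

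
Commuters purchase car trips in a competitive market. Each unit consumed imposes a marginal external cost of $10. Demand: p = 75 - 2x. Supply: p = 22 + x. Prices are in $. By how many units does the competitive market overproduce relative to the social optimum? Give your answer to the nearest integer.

Market equilibrium (private): 22 + x = 75 - 2x → x_m = 17.6667.
Social marginal benefit = demand − MEC = 65 - 2x.
Set SMB = MC: 65 - 2x = 22 + x → x* = 14.3333.
Gap = |17.6667 − 14.3333| = 3.3334.

3 units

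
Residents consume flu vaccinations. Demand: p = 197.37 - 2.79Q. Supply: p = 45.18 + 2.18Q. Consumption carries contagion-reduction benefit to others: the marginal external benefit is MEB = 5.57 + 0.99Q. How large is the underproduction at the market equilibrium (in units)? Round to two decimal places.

9.02 units

Market equilibrium (private): 45.18 + 2.18Q = 197.37 - 2.79Q → Q_m = 30.6217.
Social marginal benefit = demand + MEB = 202.94 - 1.80Q.
Set SMB = MC: 202.94 - 1.80Q = 45.18 + 2.18Q → Q* = 39.6382.
Gap = |30.6217 − 39.6382| = 9.0165.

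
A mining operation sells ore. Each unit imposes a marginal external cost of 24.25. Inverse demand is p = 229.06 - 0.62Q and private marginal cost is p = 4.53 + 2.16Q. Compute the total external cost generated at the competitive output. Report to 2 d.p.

Market equilibrium (private): 4.53 + 2.16Q = 229.06 - 0.62Q → Q_m = 80.7662.
Total external cost = MEC × Q_m = 24.25 × 80.7662 = 1958.5804.

1958.58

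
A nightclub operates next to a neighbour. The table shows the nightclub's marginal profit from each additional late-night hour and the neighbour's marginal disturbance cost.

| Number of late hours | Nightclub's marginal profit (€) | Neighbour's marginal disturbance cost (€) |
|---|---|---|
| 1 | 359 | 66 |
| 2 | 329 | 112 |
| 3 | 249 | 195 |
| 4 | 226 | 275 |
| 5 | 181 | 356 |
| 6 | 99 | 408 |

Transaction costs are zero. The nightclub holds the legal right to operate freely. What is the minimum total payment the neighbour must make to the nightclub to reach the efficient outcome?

Left alone the nightclub would choose level 6 (marginal profit stays positive).
Efficient level: k* = 3 (marginal profit ≥ marginal disturbance cost through 3).
The neighbour must at least cover the nightclub's forgone profit from cutting 6→3: 226 + 181 + 99 = 506.

€506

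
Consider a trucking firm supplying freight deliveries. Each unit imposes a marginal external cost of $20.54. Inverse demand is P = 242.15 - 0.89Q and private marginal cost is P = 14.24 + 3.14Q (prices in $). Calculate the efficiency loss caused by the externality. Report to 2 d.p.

Market equilibrium (private): 14.24 + 3.14Q = 242.15 - 0.89Q → Q_m = 56.5533.
Social marginal cost = private MC + MEC = 34.78 + 3.14Q.
Set SMC = demand: 34.78 + 3.14Q = 242.15 - 0.89Q → Q* = 51.4566.
The loss is the area between SMC and demand from Q* to Q_m; with linear curves that's a triangle of height MEC(Q_m).
DWL = ½ × 5.0967 × 20.5400 = 52.3431.

DWL = $52.34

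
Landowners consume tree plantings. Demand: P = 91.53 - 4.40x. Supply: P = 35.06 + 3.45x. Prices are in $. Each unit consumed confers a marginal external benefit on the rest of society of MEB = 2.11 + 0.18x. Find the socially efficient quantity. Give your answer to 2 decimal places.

Social marginal benefit = demand + MEB = 93.64 - 4.22x.
Set SMB = MC: 93.64 - 4.22x = 35.06 + 3.45x → x* = 7.6375.

x* = 7.64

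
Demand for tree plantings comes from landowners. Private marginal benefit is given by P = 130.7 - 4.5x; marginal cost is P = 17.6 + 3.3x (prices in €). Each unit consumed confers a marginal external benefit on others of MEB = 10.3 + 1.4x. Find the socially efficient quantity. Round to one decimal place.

Social marginal benefit = demand + MEB = 141.0 - 3.1x.
Set SMB = MC: 141.0 - 3.1x = 17.6 + 3.3x → x* = 19.2813.

x* = 19.3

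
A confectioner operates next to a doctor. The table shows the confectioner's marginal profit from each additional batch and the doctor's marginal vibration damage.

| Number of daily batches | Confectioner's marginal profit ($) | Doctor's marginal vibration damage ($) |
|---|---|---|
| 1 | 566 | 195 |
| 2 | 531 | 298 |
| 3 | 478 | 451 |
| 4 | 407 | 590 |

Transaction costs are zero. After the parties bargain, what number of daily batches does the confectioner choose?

Bargaining reaches the level where marginal profit last exceeds marginal vibration damage.
That holds through level 3 (478 ≥ 451) but not at 4 (407 < 590).

3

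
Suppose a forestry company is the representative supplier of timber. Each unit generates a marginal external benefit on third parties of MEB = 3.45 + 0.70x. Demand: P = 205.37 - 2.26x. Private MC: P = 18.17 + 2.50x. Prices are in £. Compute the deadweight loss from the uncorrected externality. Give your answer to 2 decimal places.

Market equilibrium (private): 18.17 + 2.50x = 205.37 - 2.26x → x_m = 39.3277.
Social marginal cost = private MC − MEB = 14.72 + 1.80x.
Set SMC = demand: 14.72 + 1.80x = 205.37 - 2.26x → x* = 46.9581.
Between x* and x_m the wedge demand − SMC runs linearly from 0 to MEB(x_m), so the loss is a triangle.
DWL = ½ × 7.6304 × 30.9794 = 118.1926.

DWL = £118.19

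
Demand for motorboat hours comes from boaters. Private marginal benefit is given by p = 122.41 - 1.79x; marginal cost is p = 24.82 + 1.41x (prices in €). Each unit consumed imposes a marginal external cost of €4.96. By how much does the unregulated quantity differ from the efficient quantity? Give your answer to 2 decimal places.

Market equilibrium (private): 24.82 + 1.41x = 122.41 - 1.79x → x_m = 30.4969.
Social marginal benefit = demand − MEC = 117.45 - 1.79x.
Set SMB = MC: 117.45 - 1.79x = 24.82 + 1.41x → x* = 28.9469.
Gap = |30.4969 − 28.9469| = 1.5500.

1.55 units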